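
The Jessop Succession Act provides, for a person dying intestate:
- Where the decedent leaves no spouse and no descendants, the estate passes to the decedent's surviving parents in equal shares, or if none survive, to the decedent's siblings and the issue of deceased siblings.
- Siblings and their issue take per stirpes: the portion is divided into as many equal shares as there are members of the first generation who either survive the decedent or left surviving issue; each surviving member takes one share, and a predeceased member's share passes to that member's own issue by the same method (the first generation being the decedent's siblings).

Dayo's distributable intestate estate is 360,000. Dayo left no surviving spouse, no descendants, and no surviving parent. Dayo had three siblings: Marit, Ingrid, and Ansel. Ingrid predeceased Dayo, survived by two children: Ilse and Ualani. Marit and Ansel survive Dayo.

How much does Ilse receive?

The entire 360,000 passes to the siblings and their issue.
That amount (360,000) is divided into 3 shares of 120,000: Marit and Ansel each take 120,000; Ingrid's 120,000 share passes to Ingrid's issue.
Ingrid's share (120,000) is divided into 2 shares of 60,000: Ilse and Ualani each take 60,000.

Ilse receives 60,000.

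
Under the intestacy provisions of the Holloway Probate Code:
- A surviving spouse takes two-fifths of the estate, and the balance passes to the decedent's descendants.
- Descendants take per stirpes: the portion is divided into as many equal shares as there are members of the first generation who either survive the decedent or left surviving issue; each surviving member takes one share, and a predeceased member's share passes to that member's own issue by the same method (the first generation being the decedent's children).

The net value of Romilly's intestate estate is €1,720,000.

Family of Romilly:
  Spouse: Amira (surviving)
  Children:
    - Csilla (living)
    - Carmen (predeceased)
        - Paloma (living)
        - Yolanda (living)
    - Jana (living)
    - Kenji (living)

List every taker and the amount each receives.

Amira takes two-fifths of €1,720,000 = €688,000. The remaining €1,032,000 passes to the descendants.
The descendants' portion (€1,032,000) is divided into 4 shares of €258,000: Csilla, Jana, and Kenji each take €258,000; Carmen's €258,000 share passes to Carmen's issue.
Carmen's share (€258,000) is divided into 2 shares of €129,000: Paloma and Yolanda each take €129,000.

Amira: €688,000; Csilla: €258,000; Paloma: €129,000; Yolanda: €129,000; Jana: €258,000; Kenji: €258,000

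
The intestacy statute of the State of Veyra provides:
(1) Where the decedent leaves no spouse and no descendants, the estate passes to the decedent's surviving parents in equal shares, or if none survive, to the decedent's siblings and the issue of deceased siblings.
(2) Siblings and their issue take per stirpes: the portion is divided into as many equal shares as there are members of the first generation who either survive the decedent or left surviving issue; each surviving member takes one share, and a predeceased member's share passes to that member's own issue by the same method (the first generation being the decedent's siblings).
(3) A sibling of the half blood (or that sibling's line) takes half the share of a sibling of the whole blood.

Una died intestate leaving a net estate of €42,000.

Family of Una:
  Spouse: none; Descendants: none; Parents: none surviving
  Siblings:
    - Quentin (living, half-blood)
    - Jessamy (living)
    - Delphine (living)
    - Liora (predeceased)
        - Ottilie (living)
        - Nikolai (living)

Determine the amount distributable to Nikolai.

The entire €42,000 passes to the siblings and their issue.
Counting each half-blood sibling's line as half a unit, there are 7/2 units in €42,000, so one unit is €12,000. Whole-blood lines (Jessamy, Delphine, and Liora) take €12,000 each; half-blood lines (Quentin) take €6,000 each.
Liora's share (€12,000) is divided into 2 shares of €6,000: Ottilie and Nikolai each take €6,000.

Nikolai receives €6,000.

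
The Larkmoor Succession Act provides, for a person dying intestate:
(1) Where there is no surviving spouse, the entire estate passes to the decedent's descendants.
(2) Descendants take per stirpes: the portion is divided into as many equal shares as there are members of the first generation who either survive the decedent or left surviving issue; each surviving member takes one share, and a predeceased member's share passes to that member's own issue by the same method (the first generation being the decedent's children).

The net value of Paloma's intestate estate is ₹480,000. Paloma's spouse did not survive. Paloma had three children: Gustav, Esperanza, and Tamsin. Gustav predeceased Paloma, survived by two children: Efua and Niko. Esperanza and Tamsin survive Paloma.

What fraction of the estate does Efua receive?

Efua receives 1/6 of the estate.

The entire ₹480,000 passes to the descendants.
That amount (₹480,000) is divided into 3 shares of ₹160,000: Esperanza and Tamsin each take ₹160,000; Gustav's ₹160,000 share passes to Gustav's issue.
Gustav's share (₹160,000) is divided into 2 shares of ₹80,000: Efua and Niko each take ₹80,000.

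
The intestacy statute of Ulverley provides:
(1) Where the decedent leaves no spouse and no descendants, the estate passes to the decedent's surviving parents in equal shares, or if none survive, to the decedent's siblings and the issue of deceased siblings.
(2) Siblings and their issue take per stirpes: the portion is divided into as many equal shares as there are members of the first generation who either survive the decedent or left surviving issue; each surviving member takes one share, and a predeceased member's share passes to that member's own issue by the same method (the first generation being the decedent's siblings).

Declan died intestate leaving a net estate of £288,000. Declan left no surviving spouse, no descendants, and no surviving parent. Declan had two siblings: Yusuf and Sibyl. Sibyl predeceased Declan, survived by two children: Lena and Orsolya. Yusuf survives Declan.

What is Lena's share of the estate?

Lena receives £72,000.

The entire £288,000 passes to the siblings and their issue.
That amount (£288,000) is divided into 2 shares of £144,000: Yusuf takes £144,000; Sibyl's £144,000 share passes to Sibyl's issue.
Sibyl's share (£144,000) is divided into 2 shares of £72,000: Lena and Orsolya each take £72,000.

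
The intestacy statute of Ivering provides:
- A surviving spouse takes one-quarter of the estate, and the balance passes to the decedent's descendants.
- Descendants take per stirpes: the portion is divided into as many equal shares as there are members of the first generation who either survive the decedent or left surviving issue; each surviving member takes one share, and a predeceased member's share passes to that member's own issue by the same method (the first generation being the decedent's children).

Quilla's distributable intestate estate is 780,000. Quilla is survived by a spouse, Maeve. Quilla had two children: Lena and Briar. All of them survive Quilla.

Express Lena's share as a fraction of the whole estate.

Maeve takes one-quarter of 780,000 = 195,000. The remaining 585,000 passes to the descendants.
The descendants' portion (585,000) is divided into 2 shares of 292,500: Lena and Briar each take 292,500.

Lena receives 3/8 of the estate.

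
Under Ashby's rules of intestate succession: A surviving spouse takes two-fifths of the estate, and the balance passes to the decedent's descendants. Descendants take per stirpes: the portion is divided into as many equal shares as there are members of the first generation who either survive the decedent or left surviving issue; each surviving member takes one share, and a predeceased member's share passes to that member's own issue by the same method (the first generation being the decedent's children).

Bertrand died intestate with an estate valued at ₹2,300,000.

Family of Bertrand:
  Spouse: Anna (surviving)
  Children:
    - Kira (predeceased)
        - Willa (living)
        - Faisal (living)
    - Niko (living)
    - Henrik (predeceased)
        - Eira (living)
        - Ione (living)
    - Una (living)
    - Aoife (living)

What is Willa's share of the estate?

Anna takes two-fifths of ₹2,300,000 = ₹920,000. The remaining ₹1,380,000 passes to the descendants.
The descendants' portion (₹1,380,000) is divided into 5 shares of ₹276,000: Niko, Una, and Aoife each take ₹276,000; Kira's ₹276,000 share passes to Kira's issue; Henrik's ₹276,000 share passes to Henrik's issue.
Kira's share (₹276,000) is divided into 2 shares of ₹138,000: Willa and Faisal each take ₹138,000.
Henrik's share (₹276,000) is divided into 2 shares of ₹138,000: Eira and Ione each take ₹138,000.

Willa receives ₹138,000.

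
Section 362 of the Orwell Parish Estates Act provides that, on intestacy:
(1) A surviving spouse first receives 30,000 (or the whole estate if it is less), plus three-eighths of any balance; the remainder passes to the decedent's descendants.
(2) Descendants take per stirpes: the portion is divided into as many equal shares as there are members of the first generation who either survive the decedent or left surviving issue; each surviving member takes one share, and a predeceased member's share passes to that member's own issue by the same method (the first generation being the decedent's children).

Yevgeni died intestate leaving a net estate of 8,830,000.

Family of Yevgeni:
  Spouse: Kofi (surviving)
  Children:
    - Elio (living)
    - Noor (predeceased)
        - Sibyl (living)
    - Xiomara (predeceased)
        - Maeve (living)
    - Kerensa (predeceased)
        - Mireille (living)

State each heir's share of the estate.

Kofi first takes 30,000, leaving a balance of 8,800,000. Kofi then takes three-eighths of the balance (3,300,000), for a total of 3,330,000. The remaining 5,500,000 passes to the descendants.
The descendants' portion (5,500,000) is divided into 4 shares of 1,375,000: Elio takes 1,375,000; Noor's 1,375,000 share passes to Noor's issue; Xiomara's 1,375,000 share passes to Xiomara's issue; Kerensa's 1,375,000 share passes to Kerensa's issue.
Noor's share (1,375,000) passes entirely to Sibyl.
Xiomara's share (1,375,000) passes entirely to Maeve.
Kerensa's share (1,375,000) passes entirely to Mireille.

Kofi: 3,330,000; Elio: 1,375,000; Sibyl: 1,375,000; Maeve: 1,375,000; Mireille: 1,375,000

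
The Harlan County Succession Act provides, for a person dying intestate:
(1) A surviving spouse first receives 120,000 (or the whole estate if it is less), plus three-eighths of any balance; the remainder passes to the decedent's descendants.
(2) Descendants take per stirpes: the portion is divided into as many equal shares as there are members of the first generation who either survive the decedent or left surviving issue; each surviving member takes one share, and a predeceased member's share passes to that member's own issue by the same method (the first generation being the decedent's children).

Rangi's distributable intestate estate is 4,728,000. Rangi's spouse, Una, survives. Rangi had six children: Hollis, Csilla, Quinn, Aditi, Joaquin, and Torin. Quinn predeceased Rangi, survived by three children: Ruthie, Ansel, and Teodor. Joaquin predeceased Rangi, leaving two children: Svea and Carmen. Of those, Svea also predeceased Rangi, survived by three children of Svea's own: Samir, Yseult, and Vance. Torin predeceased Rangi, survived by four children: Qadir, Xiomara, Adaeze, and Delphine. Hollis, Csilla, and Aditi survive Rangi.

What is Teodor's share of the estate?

Teodor receives 160,000.

Una first takes 120,000, leaving a balance of 4,608,000. Una then takes three-eighths of the balance (1,728,000), for a total of 1,848,000. The remaining 2,880,000 passes to the descendants.
The descendants' portion (2,880,000) is divided into 6 shares of 480,000: Hollis, Csilla, and Aditi each take 480,000; Quinn's 480,000 share passes to Quinn's issue; Joaquin's 480,000 share passes to Joaquin's issue; Torin's 480,000 share passes to Torin's issue.
Quinn's share (480,000) is divided into 3 shares of 160,000: Ruthie, Ansel, and Teodor each take 160,000.
Joaquin's share (480,000) is divided into 2 shares of 240,000: Carmen takes 240,000; Svea's 240,000 share passes to Svea's issue.
Svea's share (240,000) is divided into 3 shares of 80,000: Samir, Yseult, and Vance each take 80,000.
Torin's share (480,000) is divided into 4 shares of 120,000: Qadir, Xiomara, Adaeze, and Delphine each take 120,000.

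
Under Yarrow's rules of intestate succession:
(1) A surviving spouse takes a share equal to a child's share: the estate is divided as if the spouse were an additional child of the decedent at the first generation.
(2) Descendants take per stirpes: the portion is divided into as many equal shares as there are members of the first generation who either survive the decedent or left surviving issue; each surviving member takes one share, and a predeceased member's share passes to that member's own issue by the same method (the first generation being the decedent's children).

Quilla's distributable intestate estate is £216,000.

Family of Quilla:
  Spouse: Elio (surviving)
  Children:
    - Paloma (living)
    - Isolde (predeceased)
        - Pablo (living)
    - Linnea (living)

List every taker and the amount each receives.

The spouse counts as an additional share at the children's level, so there are 4 primary shares of £54,000. Elio takes one such share (£54,000).
The children's combined portion (£162,000) is divided into 3 shares of £54,000: Paloma and Linnea each take £54,000; Isolde's £54,000 share passes to Isolde's issue.
Isolde's share (£54,000) passes entirely to Pablo.

Elio: £54,000; Paloma: £54,000; Pablo: £54,000; Linnea: £54,000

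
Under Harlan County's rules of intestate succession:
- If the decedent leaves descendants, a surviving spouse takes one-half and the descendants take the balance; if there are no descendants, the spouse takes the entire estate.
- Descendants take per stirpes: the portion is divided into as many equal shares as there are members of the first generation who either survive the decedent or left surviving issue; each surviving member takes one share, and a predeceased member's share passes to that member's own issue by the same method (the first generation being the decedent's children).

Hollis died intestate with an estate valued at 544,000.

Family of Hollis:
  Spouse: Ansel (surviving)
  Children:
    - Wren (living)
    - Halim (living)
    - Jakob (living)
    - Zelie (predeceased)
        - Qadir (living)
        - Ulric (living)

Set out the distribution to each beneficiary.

Ansel: 272,000; Wren: 68,000; Halim: 68,000; Jakob: 68,000; Qadir: 34,000; Ulric: 34,000

Ansel takes one-half of 544,000 = 272,000. The remaining 272,000 passes to the descendants.
The descendants' portion (272,000) is divided into 4 shares of 68,000: Wren, Halim, and Jakob each take 68,000; Zelie's 68,000 share passes to Zelie's issue.
Zelie's share (68,000) is divided into 2 shares of 34,000: Qadir and Ulric each take 34,000.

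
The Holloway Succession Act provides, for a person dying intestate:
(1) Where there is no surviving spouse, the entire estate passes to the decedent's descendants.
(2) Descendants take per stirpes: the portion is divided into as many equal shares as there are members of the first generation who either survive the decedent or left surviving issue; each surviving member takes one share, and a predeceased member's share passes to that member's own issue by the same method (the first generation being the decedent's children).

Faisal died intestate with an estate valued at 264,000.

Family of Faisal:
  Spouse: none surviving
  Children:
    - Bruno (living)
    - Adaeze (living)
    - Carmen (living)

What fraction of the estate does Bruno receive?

Bruno receives 1/3 of the estate.

The entire 264,000 passes to the descendants.
That amount (264,000) is divided into 3 shares of 88,000: Bruno, Adaeze, and Carmen each take 88,000.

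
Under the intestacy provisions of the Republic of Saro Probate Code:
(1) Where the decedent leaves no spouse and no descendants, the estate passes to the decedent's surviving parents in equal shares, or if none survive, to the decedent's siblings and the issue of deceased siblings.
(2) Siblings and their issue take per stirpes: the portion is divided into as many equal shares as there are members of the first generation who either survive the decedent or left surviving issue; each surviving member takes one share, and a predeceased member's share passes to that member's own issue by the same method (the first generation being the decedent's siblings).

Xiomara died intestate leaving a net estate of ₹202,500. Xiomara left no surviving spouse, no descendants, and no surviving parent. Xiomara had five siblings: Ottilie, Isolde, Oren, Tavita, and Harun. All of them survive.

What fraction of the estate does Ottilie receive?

Ottilie receives 1/5 of the estate.

The entire ₹202,500 passes to the siblings and their issue.
That amount (₹202,500) is divided into 5 shares of ₹40,500: Ottilie, Isolde, Oren, Tavita, and Harun each take ₹40,500.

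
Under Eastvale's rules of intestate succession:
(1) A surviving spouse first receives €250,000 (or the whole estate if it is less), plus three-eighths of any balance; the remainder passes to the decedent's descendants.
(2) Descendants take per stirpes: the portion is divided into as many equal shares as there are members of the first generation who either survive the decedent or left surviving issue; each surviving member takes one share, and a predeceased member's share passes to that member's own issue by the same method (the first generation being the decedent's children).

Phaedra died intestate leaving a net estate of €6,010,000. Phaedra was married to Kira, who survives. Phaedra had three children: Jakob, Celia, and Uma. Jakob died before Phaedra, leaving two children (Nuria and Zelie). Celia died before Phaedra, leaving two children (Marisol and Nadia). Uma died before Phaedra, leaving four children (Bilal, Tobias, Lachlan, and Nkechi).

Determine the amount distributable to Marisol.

Kira first takes €250,000, leaving a balance of €5,760,000. Kira then takes three-eighths of the balance (€2,160,000), for a total of €2,410,000. The remaining €3,600,000 passes to the descendants.
The descendants' portion (€3,600,000) is divided into 3 shares of €1,200,000: Jakob's €1,200,000 share passes to Jakob's issue; Celia's €1,200,000 share passes to Celia's issue; Uma's €1,200,000 share passes to Uma's issue.
Jakob's share (€1,200,000) is divided into 2 shares of €600,000: Nuria and Zelie each take €600,000.
Celia's share (€1,200,000) is divided into 2 shares of €600,000: Marisol and Nadia each take €600,000.
Uma's share (€1,200,000) is divided into 4 shares of €300,000: Bilal, Tobias, Lachlan, and Nkechi each take €300,000.

Marisol receives €600,000.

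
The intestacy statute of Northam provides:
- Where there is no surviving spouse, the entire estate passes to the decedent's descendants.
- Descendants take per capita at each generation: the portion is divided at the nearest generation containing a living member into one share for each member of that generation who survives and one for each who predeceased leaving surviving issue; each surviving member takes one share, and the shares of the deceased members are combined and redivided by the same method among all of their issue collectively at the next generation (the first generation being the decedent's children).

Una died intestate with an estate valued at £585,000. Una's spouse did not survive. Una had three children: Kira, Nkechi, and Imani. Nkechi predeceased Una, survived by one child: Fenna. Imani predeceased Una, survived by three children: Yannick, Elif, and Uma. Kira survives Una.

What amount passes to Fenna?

The entire £585,000 passes to the descendants.
That amount (£585,000) is divided at the children's generation into 3 shares of £195,000. Kira takes £195,000. The 2 shares of the deceased (Nkechi and Imani) are combined into a pool of £390,000.
That pool (£390,000) is divided at the grandchildren's generation equally among Fenna, Yannick, Elif, and Uma: £97,500 each.

Fenna receives £97,500.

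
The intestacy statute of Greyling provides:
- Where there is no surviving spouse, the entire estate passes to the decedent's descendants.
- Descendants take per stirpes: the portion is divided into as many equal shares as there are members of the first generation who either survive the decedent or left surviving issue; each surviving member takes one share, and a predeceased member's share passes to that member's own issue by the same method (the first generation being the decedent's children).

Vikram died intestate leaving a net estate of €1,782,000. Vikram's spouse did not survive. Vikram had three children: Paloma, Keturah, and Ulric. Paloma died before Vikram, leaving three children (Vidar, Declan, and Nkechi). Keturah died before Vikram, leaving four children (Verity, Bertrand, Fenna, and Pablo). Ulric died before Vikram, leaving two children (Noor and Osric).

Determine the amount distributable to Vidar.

The entire €1,782,000 passes to the descendants.
That amount (€1,782,000) is divided into 3 shares of €594,000: Paloma's €594,000 share passes to Paloma's issue; Keturah's €594,000 share passes to Keturah's issue; Ulric's €594,000 share passes to Ulric's issue.
Paloma's share (€594,000) is divided into 3 shares of €198,000: Vidar, Declan, and Nkechi each take €198,000.
Keturah's share (€594,000) is divided into 4 shares of €148,500: Verity, Bertrand, Fenna, and Pablo each take €148,500.
Ulric's share (€594,000) is divided into 2 shares of €297,000: Noor and Osric each take €297,000.

Vidar receives €198,000.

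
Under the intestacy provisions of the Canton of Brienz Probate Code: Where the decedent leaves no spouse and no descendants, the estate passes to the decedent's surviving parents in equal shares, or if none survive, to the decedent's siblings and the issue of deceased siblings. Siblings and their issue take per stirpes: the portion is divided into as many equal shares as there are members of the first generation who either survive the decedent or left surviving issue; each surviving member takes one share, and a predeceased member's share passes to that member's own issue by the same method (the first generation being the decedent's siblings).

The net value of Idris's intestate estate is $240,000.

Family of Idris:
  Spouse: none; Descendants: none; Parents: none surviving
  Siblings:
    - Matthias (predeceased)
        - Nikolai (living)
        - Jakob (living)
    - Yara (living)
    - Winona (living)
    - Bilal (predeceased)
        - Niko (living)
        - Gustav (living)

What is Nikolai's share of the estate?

The entire $240,000 passes to the siblings and their issue.
That amount ($240,000) is divided into 4 shares of $60,000: Yara and Winona each take $60,000; Matthias's $60,000 share passes to Matthias's issue; Bilal's $60,000 share passes to Bilal's issue.
Matthias's share ($60,000) is divided into 2 shares of $30,000: Nikolai and Jakob each take $30,000.
Bilal's share ($60,000) is divided into 2 shares of $30,000: Niko and Gustav each take $30,000.

Nikolai receives $30,000.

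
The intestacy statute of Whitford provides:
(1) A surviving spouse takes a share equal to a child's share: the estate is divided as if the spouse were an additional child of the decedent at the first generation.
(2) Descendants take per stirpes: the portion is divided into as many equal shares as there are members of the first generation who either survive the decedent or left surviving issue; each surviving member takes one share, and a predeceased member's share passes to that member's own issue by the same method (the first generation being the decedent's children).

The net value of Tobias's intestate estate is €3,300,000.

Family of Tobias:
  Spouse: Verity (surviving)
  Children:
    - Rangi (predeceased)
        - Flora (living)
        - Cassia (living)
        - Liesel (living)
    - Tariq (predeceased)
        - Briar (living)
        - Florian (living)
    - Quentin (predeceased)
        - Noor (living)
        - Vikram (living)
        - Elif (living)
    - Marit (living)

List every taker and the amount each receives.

Verity: €660,000; Flora: €220,000; Cassia: €220,000; Liesel: €220,000; Briar: €330,000; Florian: €330,000; Noor: €220,000; Vikram: €220,000; Elif: €220,000; Marit: €660,000

The spouse counts as an additional share at the children's level, so there are 5 primary shares of €660,000. Verity takes one such share (€660,000).
The children's combined portion (€2,640,000) is divided into 4 shares of €660,000: Marit takes €660,000; Rangi's €660,000 share passes to Rangi's issue; Tariq's €660,000 share passes to Tariq's issue; Quentin's €660,000 share passes to Quentin's issue.
Rangi's share (€660,000) is divided into 3 shares of €220,000: Flora, Cassia, and Liesel each take €220,000.
Tariq's share (€660,000) is divided into 2 shares of €330,000: Briar and Florian each take €330,000.
Quentin's share (€660,000) is divided into 3 shares of €220,000: Noor, Vikram, and Elif each take €220,000.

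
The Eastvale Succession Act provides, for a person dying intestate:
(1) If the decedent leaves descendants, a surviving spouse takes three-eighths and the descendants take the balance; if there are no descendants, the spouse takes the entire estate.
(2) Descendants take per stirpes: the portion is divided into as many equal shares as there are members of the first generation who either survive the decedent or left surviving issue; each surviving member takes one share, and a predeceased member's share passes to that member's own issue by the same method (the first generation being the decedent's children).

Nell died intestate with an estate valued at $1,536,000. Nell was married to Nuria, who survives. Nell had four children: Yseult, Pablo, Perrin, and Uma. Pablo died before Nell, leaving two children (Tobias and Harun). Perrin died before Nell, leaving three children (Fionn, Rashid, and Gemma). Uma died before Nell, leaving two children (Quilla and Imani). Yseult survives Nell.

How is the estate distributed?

Nuria takes three-eighths of $1,536,000 = $576,000. The remaining $960,000 passes to the descendants.
The descendants' portion ($960,000) is divided into 4 shares of $240,000: Yseult takes $240,000; Pablo's $240,000 share passes to Pablo's issue; Perrin's $240,000 share passes to Perrin's issue; Uma's $240,000 share passes to Uma's issue.
Pablo's share ($240,000) is divided into 2 shares of $120,000: Tobias and Harun each take $120,000.
Perrin's share ($240,000) is divided into 3 shares of $80,000: Fionn, Rashid, and Gemma each take $80,000.
Uma's share ($240,000) is divided into 2 shares of $120,000: Quilla and Imani each take $120,000.

Nuria: $576,000; Yseult: $240,000; Tobias: $120,000; Harun: $120,000; Fionn: $80,000; Rashid: $80,000; Gemma: $80,000; Quilla: $120,000; Imani: $120,000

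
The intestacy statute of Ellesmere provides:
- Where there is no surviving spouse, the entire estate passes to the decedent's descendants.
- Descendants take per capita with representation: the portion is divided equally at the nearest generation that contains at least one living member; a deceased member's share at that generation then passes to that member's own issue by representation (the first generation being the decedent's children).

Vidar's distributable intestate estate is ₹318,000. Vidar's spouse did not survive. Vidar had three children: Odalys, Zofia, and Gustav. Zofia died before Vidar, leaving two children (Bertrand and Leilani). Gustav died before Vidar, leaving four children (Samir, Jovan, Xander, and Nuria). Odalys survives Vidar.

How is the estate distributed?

Odalys: ₹106,000; Bertrand: ₹53,000; Leilani: ₹53,000; Samir: ₹26,500; Jovan: ₹26,500; Xander: ₹26,500; Nuria: ₹26,500

The entire ₹318,000 passes to the descendants.
That amount (₹318,000) is divided into 3 shares of ₹106,000: Odalys takes ₹106,000; Zofia's ₹106,000 share passes to Zofia's issue; Gustav's ₹106,000 share passes to Gustav's issue.
Zofia's share (₹106,000) is divided into 2 shares of ₹53,000: Bertrand and Leilani each take ₹53,000.
Gustav's share (₹106,000) is divided into 4 shares of ₹26,500: Samir, Jovan, Xander, and Nuria each take ₹26,500.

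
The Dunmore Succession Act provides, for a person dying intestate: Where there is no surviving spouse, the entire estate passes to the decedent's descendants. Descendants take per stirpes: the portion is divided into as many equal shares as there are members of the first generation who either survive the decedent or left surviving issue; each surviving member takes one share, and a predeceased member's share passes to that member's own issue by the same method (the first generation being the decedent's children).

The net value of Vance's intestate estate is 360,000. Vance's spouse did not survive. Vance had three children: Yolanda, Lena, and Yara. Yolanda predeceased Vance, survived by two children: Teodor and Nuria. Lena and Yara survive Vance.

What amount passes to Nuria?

Nuria receives 60,000.

The entire 360,000 passes to the descendants.
That amount (360,000) is divided into 3 shares of 120,000: Lena and Yara each take 120,000; Yolanda's 120,000 share passes to Yolanda's issue.
Yolanda's share (120,000) is divided into 2 shares of 60,000: Teodor and Nuria each take 60,000.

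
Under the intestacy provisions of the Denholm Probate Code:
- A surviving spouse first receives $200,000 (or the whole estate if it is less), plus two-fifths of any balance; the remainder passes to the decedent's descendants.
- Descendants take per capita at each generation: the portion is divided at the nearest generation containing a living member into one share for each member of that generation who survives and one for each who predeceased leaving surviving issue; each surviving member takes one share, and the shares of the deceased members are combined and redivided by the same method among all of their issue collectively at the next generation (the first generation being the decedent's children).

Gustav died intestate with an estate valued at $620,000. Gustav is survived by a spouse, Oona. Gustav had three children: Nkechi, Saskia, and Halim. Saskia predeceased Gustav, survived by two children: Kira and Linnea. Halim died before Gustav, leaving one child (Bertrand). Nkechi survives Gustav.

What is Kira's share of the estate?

Oona first takes $200,000, leaving a balance of $420,000. Oona then takes two-fifths of the balance ($168,000), for a total of $368,000. The remaining $252,000 passes to the descendants.
The descendants' portion ($252,000) is divided at the children's generation into 3 shares of $84,000. Nkechi takes $84,000. The 2 shares of the deceased (Saskia and Halim) are combined into a pool of $168,000.
That pool ($168,000) is divided at the grandchildren's generation equally among Kira, Linnea, and Bertrand: $56,000 each.

Kira receives $56,000.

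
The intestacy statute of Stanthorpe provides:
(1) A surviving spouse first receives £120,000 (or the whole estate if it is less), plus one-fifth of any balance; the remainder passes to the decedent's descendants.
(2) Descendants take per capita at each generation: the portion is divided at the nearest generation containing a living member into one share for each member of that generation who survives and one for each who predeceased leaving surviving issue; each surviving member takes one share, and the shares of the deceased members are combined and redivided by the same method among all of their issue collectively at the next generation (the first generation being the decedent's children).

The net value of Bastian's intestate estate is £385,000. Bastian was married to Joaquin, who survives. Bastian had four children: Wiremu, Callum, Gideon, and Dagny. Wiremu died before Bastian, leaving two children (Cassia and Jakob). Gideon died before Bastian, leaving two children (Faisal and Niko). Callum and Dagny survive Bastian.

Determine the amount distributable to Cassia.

Cassia receives £26,500.

Joaquin first takes £120,000, leaving a balance of £265,000. Joaquin then takes one-fifth of the balance (£53,000), for a total of £173,000. The remaining £212,000 passes to the descendants.
The descendants' portion (£212,000) is divided at the children's generation into 4 shares of £53,000. Callum and Dagny each take £53,000. The 2 shares of the deceased (Wiremu and Gideon) are combined into a pool of £106,000.
That pool (£106,000) is divided at the grandchildren's generation equally among Cassia, Jakob, Faisal, and Niko: £26,500 each.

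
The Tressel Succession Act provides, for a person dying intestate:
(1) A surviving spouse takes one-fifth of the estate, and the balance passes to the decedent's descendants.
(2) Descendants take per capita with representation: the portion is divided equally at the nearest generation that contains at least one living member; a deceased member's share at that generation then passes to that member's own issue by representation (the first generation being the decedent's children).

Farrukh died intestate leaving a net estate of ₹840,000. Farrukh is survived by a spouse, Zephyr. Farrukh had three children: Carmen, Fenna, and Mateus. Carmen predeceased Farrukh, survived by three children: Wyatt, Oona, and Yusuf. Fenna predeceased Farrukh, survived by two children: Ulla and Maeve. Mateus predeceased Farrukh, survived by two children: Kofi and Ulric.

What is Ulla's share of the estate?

Ulla receives ₹96,000.

Zephyr takes one-fifth of ₹840,000 = ₹168,000. The remaining ₹672,000 passes to the descendants.
No child survives, so the initial division is made at the grandchildren's generation.
The descendants' portion (₹672,000) is divided into 7 shares of ₹96,000: Wyatt, Oona, Yusuf, Ulla, Maeve, Kofi, and Ulric each take ₹96,000.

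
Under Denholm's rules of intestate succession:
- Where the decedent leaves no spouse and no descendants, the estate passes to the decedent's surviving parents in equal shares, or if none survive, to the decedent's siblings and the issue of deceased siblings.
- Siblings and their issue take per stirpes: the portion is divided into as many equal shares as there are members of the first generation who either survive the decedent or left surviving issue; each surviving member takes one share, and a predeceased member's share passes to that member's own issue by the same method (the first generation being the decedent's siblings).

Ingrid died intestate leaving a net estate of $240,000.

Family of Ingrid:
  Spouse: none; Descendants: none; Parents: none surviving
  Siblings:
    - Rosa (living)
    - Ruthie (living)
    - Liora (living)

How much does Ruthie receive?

The entire $240,000 passes to the siblings and their issue.
That amount ($240,000) is divided into 3 shares of $80,000: Rosa, Ruthie, and Liora each take $80,000.

Ruthie receives $80,000.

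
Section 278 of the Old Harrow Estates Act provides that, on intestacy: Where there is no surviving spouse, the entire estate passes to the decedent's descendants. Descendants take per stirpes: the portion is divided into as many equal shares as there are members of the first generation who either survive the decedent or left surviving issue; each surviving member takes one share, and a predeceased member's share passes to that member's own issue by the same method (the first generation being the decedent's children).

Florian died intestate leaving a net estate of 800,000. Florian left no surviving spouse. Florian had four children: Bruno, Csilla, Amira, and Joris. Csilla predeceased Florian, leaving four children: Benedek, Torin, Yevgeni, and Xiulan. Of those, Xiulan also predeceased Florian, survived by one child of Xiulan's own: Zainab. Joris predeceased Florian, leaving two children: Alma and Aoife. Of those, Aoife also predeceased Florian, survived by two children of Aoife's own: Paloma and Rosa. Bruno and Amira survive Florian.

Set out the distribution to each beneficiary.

The entire 800,000 passes to the descendants.
That amount (800,000) is divided into 4 shares of 200,000: Bruno and Amira each take 200,000; Csilla's 200,000 share passes to Csilla's issue; Joris's 200,000 share passes to Joris's issue.
Csilla's share (200,000) is divided into 4 shares of 50,000: Benedek, Torin, and Yevgeni each take 50,000; Xiulan's 50,000 share passes to Xiulan's issue.
Xiulan's share (50,000) passes entirely to Zainab.
Joris's share (200,000) is divided into 2 shares of 100,000: Alma takes 100,000; Aoife's 100,000 share passes to Aoife's issue.
Aoife's share (100,000) is divided into 2 shares of 50,000: Paloma and Rosa each take 50,000.

Bruno: 200,000; Benedek: 50,000; Torin: 50,000; Yevgeni: 50,000; Zainab: 50,000; Amira: 200,000; Alma: 100,000; Paloma: 50,000; Rosa: 50,000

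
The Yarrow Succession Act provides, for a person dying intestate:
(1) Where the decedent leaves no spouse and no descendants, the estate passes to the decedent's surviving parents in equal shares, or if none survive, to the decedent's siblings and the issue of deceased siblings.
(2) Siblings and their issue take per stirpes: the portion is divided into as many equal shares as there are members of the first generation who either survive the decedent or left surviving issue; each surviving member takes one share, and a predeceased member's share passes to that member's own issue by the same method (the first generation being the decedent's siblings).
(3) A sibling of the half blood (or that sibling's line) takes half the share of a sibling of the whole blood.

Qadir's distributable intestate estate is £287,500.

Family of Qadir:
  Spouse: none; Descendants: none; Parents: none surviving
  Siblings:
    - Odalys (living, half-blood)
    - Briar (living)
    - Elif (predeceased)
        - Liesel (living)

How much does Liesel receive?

Liesel receives £115,000.

The entire £287,500 passes to the siblings and their issue.
Counting each half-blood sibling's line as half a unit, there are 5/2 units in £287,500, so one unit is £115,000. Whole-blood lines (Briar and Elif) take £115,000 each; half-blood lines (Odalys) take £57,500 each.
Elif's share (£115,000) passes entirely to Liesel.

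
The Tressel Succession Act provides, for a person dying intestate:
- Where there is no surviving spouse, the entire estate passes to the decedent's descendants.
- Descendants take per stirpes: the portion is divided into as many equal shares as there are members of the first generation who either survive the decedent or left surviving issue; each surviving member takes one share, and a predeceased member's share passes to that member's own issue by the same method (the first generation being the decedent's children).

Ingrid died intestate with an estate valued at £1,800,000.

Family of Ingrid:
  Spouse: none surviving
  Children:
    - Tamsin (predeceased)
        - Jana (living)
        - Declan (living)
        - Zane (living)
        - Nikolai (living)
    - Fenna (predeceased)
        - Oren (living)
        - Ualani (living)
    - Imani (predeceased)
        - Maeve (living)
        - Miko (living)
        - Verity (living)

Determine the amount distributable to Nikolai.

Nikolai receives £150,000.

The entire £1,800,000 passes to the descendants.
That amount (£1,800,000) is divided into 3 shares of £600,000: Tamsin's £600,000 share passes to Tamsin's issue; Fenna's £600,000 share passes to Fenna's issue; Imani's £600,000 share passes to Imani's issue.
Tamsin's share (£600,000) is divided into 4 shares of £150,000: Jana, Declan, Zane, and Nikolai each take £150,000.
Fenna's share (£600,000) is divided into 2 shares of £300,000: Oren and Ualani each take £300,000.
Imani's share (£600,000) is divided into 3 shares of £200,000: Maeve, Miko, and Verity each take £200,000.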